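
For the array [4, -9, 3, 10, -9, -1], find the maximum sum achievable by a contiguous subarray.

Using Kadane's algorithm on [4, -9, 3, 10, -9, -1]:

Scanning through the array:
Position 1 (value -9): max_ending_here = -5, max_so_far = 4
Position 2 (value 3): max_ending_here = 3, max_so_far = 4
Position 3 (value 10): max_ending_here = 13, max_so_far = 13
Position 4 (value -9): max_ending_here = 4, max_so_far = 13
Position 5 (value -1): max_ending_here = 3, max_so_far = 13

Maximum subarray: [3, 10]
Maximum sum: 13

The maximum subarray is [3, 10] with sum 13. This subarray runs from index 2 to index 3.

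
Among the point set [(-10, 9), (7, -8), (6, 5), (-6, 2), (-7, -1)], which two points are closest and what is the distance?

Computing all pairwise distances among 5 points:

d((-10, 9), (7, -8)) = 24.0416
d((-10, 9), (6, 5)) = 16.4924
d((-10, 9), (-6, 2)) = 8.0623
d((-10, 9), (-7, -1)) = 10.4403
d((7, -8), (6, 5)) = 13.0384
d((7, -8), (-6, 2)) = 16.4012
d((7, -8), (-7, -1)) = 15.6525
d((6, 5), (-6, 2)) = 12.3693
d((6, 5), (-7, -1)) = 14.3178
d((-6, 2), (-7, -1)) = 3.1623 <-- minimum

Closest pair: (-6, 2) and (-7, -1) with distance 3.1623

The closest pair is (-6, 2) and (-7, -1) with Euclidean distance 3.1623. For 5 points, brute-force pairwise comparison is shown above. For large n, the divide-and-conquer algorithm (sort by x, recurse on halves, check the dividing strip) achieves O(n log n).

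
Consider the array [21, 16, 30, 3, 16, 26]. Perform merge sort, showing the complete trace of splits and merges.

Merge sort trace:

Split: [21, 16, 30, 3, 16, 26] -> [21, 16, 30] and [3, 16, 26]
  Split: [21, 16, 30] -> [21] and [16, 30]
    Split: [16, 30] -> [16] and [30]
    Merge: [16] + [30] -> [16, 30]
  Merge: [21] + [16, 30] -> [16, 21, 30]
  Split: [3, 16, 26] -> [3] and [16, 26]
    Split: [16, 26] -> [16] and [26]
    Merge: [16] + [26] -> [16, 26]
  Merge: [3] + [16, 26] -> [3, 16, 26]
Merge: [16, 21, 30] + [3, 16, 26] -> [3, 16, 16, 21, 26, 30]

Final sorted array: [3, 16, 16, 21, 26, 30]

The merge sort proceeds by recursively splitting the array and merging sorted halves.
After all merges, the sorted array is [3, 16, 16, 21, 26, 30].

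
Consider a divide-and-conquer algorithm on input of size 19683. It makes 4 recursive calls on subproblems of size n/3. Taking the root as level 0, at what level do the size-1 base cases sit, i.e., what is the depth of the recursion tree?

For divide and conquer with division factor 3:

Problem sizes at each level:
Level 0: 19683
Level 1: 6561
Level 2: 2187
Level 3: 729
Level 4: 243
Level 5: 81
Level 6: 27
Level 7: 9
Level 8: 3
Level 9: 1

The root is level 0 and the size-1 base case is level 9 (the tree spans levels 0 through 9, i.e. 10 levels counting the root), so the depth is the number of divisions: log_3(19683) = 9

The recursion tree depth is log_3(19683) = 9. At each level, the problem size is divided by 3, so it takes 9 divisions to reduce to a base case of size 1. The algorithm makes 4 recursive calls at each level.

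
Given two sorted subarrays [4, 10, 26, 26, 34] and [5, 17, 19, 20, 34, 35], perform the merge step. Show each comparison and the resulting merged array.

Merging process:

Compare 4 vs 5: take 4 from left. Merged: [4]
Compare 10 vs 5: take 5 from right. Merged: [4, 5]
Compare 10 vs 17: take 10 from left. Merged: [4, 5, 10]
Compare 26 vs 17: take 17 from right. Merged: [4, 5, 10, 17]
Compare 26 vs 19: take 19 from right. Merged: [4, 5, 10, 17, 19]
Compare 26 vs 20: take 20 from right. Merged: [4, 5, 10, 17, 19, 20]
Compare 26 vs 34: take 26 from left. Merged: [4, 5, 10, 17, 19, 20, 26]
Compare 26 vs 34: take 26 from left. Merged: [4, 5, 10, 17, 19, 20, 26, 26]
Compare 34 vs 34: take 34 from left. Merged: [4, 5, 10, 17, 19, 20, 26, 26, 34]
Append remaining from right: [34, 35]. Merged: [4, 5, 10, 17, 19, 20, 26, 26, 34, 34, 35]

Final merged array: [4, 5, 10, 17, 19, 20, 26, 26, 34, 34, 35]
Total comparisons: 9

The merged array is [4, 5, 10, 17, 19, 20, 26, 26, 34, 34, 35], requiring 9 comparisons. The merge step runs in O(n) time where n is the total number of elements.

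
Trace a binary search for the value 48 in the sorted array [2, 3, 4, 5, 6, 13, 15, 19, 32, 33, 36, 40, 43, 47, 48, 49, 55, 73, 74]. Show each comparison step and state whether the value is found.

Binary search for 48 in [2, 3, 4, 5, 6, 13, 15, 19, 32, 33, 36, 40, 43, 47, 48, 49, 55, 73, 74]:

lo=0, hi=18, mid=9, arr[mid]=33 -> 33 < 48, search right half
lo=10, hi=18, mid=14, arr[mid]=48 -> Found target at index 14!

Binary search finds 48 at index 14 after 2 comparisons. The search repeatedly halves the search space by comparing with the middle element.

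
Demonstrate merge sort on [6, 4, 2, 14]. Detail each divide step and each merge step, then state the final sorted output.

Merge sort trace:

Split: [6, 4, 2, 14] -> [6, 4] and [2, 14]
  Split: [6, 4] -> [6] and [4]
  Merge: [6] + [4] -> [4, 6]
  Split: [2, 14] -> [2] and [14]
  Merge: [2] + [14] -> [2, 14]
Merge: [4, 6] + [2, 14] -> [2, 4, 6, 14]

Final sorted array: [2, 4, 6, 14]

The merge sort proceeds by recursively splitting the array and merging sorted halves.
After all merges, the sorted array is [2, 4, 6, 14].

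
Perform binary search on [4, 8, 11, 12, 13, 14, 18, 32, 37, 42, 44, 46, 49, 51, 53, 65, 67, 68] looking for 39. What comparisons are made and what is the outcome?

Binary search for 39 in [4, 8, 11, 12, 13, 14, 18, 32, 37, 42, 44, 46, 49, 51, 53, 65, 67, 68]:

lo=0, hi=17, mid=8, arr[mid]=37 -> 37 < 39, search right half
lo=9, hi=17, mid=13, arr[mid]=51 -> 51 > 39, search left half
lo=9, hi=12, mid=10, arr[mid]=44 -> 44 > 39, search left half
lo=9, hi=9, mid=9, arr[mid]=42 -> 42 > 39, search left half
lo=9 > hi=8, target 39 not found

Binary search determines that 39 is not in the array after 4 comparisons. The search space was exhausted without finding the target.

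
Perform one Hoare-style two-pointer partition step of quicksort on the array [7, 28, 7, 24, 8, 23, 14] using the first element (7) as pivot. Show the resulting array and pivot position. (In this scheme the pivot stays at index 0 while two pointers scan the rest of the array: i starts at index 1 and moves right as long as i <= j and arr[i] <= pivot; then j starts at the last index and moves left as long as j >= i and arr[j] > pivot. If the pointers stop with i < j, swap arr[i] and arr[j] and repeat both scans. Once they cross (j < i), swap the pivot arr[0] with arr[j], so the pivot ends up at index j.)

Hoare-style two-pointer partition with pivot = 7:

Initial array: [7, 28, 7, 24, 8, 23, 14]

Pointers start at i = 1, j = 6.
i stops at index 1 (arr[1]=28 > 7), j stops at index 2 (arr[2]=7 <= 7): swap arr[1] and arr[2], array becomes [7, 7, 28, 24, 8, 23, 14]
i ends at 2, j ends at 1: the pointers have crossed (j < i), so scanning stops.

Swap pivot arr[0] with arr[1] to place pivot at position 1: [7, 7, 28, 24, 8, 23, 14]
Pivot position: 1

After partitioning with pivot 7, the array becomes [7, 7, 28, 24, 8, 23, 14]. The pivot is placed at index 1. All elements to the left of the pivot are <= 7, and all elements to the right are > 7.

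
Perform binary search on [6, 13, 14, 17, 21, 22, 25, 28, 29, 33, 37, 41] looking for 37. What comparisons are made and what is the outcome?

Binary search for 37 in [6, 13, 14, 17, 21, 22, 25, 28, 29, 33, 37, 41]:

lo=0, hi=11, mid=5, arr[mid]=22 -> 22 < 37, search right half
lo=6, hi=11, mid=8, arr[mid]=29 -> 29 < 37, search right half
lo=9, hi=11, mid=10, arr[mid]=37 -> Found target at index 10!

Binary search finds 37 at index 10 after 3 comparisons. The search repeatedly halves the search space by comparing with the middle element.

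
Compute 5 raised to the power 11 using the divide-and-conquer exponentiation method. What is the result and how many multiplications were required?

Computing 5^11 by squaring (build up from 5^1; each line after the first costs one multiplication):

5^1 = 5
5^2 = (5^1)^2 = 5^2 = 25
5^4 = (5^2)^2 = 25^2 = 625
5^5 = 5 * 5^4 = 5 * 625 = 3125
5^10 = (5^5)^2 = 3125^2 = 9765625
5^11 = 5 * 5^10 = 5 * 9765625 = 48828125

Result: 48828125
Multiplications needed: 5 (5 lines after 5^1)

5^11 = 48828125. Using exponentiation by squaring, this requires 5 multiplications. The key idea: if the exponent is even, square the half-power; if odd, multiply by the base once.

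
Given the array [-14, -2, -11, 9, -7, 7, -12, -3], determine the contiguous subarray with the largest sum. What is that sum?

Using Kadane's algorithm on [-14, -2, -11, 9, -7, 7, -12, -3]:

Scanning through the array:
Position 1 (value -2): max_ending_here = -2, max_so_far = -2
Position 2 (value -11): max_ending_here = -11, max_so_far = -2
Position 3 (value 9): max_ending_here = 9, max_so_far = 9
Position 4 (value -7): max_ending_here = 2, max_so_far = 9
Position 5 (value 7): max_ending_here = 9, max_so_far = 9
Position 6 (value -12): max_ending_here = -3, max_so_far = 9
Position 7 (value -3): max_ending_here = -3, max_so_far = 9

Maximum subarray: [9]
Maximum sum: 9

The maximum subarray is [9] with sum 9. This subarray runs from index 3 to index 3.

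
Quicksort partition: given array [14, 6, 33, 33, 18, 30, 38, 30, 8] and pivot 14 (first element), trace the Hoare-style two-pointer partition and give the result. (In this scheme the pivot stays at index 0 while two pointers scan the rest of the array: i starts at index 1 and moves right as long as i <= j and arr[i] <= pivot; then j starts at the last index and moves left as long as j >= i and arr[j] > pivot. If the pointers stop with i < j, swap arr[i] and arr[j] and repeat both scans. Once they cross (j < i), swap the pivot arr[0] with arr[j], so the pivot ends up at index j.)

Hoare-style two-pointer partition with pivot = 14:

Initial array: [14, 6, 33, 33, 18, 30, 38, 30, 8]

Pointers start at i = 1, j = 8.
i stops at index 2 (arr[2]=33 > 14), j stops at index 8 (arr[8]=8 <= 14): swap arr[2] and arr[8], array becomes [14, 6, 8, 33, 18, 30, 38, 30, 33]
i ends at 3, j ends at 2: the pointers have crossed (j < i), so scanning stops.

Swap pivot arr[0] with arr[2] to place pivot at position 2: [8, 6, 14, 33, 18, 30, 38, 30, 33]
Pivot position: 2

After partitioning with pivot 14, the array becomes [8, 6, 14, 33, 18, 30, 38, 30, 33]. The pivot is placed at index 2. All elements to the left of the pivot are <= 14, and all elements to the right are > 14.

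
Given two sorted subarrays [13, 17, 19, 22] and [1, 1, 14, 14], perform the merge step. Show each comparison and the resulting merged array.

Merging process:

Compare 13 vs 1: take 1 from right. Merged: [1]
Compare 13 vs 1: take 1 from right. Merged: [1, 1]
Compare 13 vs 14: take 13 from left. Merged: [1, 1, 13]
Compare 17 vs 14: take 14 from right. Merged: [1, 1, 13, 14]
Compare 17 vs 14: take 14 from right. Merged: [1, 1, 13, 14, 14]
Append remaining from left: [17, 19, 22]. Merged: [1, 1, 13, 14, 14, 17, 19, 22]

Final merged array: [1, 1, 13, 14, 14, 17, 19, 22]
Total comparisons: 5

The merged array is [1, 1, 13, 14, 14, 17, 19, 22], requiring 5 comparisons. The merge step runs in O(n) time where n is the total number of elements.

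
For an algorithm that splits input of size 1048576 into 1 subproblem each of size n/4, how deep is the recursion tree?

For divide and conquer with division factor 4:

Problem sizes at each level:
Level 0: 1048576
Level 1: 262144
Level 2: 65536
Level 3: 16384
Level 4: 4096
Level 5: 1024
Level 6: 256
Level 7: 64
Level 8: 16
Level 9: 4
Level 10: 1

The root is level 0 and the size-1 base case is level 10 (the tree spans levels 0 through 10, i.e. 11 levels counting the root), so the depth is the number of divisions: log_4(1048576) = 10

The recursion tree depth is log_4(1048576) = 10. At each level, the problem size is divided by 4, so it takes 10 divisions to reduce to a base case of size 1. The algorithm makes 1 recursive call at each level.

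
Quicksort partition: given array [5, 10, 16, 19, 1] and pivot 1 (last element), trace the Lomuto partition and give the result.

Lomuto partition with pivot = 1:

Initial array: [5, 10, 16, 19, 1]

arr[0]=5 > 1: no swap
arr[1]=10 > 1: no swap
arr[2]=16 > 1: no swap
arr[3]=19 > 1: no swap

Place pivot at position 0: [1, 10, 16, 19, 5]
Pivot position: 0

After partitioning with pivot 1, the array becomes [1, 10, 16, 19, 5]. The pivot is placed at index 0. All elements to the left of the pivot are <= 1, and all elements to the right are > 1.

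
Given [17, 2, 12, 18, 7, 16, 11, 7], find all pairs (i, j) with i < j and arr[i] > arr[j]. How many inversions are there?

Finding inversions in [17, 2, 12, 18, 7, 16, 11, 7]:

(0, 1): arr[0]=17 > arr[1]=2
(0, 2): arr[0]=17 > arr[2]=12
(0, 4): arr[0]=17 > arr[4]=7
(0, 5): arr[0]=17 > arr[5]=16
(0, 6): arr[0]=17 > arr[6]=11
(0, 7): arr[0]=17 > arr[7]=7
(2, 4): arr[2]=12 > arr[4]=7
(2, 6): arr[2]=12 > arr[6]=11
(2, 7): arr[2]=12 > arr[7]=7
(3, 4): arr[3]=18 > arr[4]=7
(3, 5): arr[3]=18 > arr[5]=16
(3, 6): arr[3]=18 > arr[6]=11
(3, 7): arr[3]=18 > arr[7]=7
(5, 6): arr[5]=16 > arr[6]=11
(5, 7): arr[5]=16 > arr[7]=7
(6, 7): arr[6]=11 > arr[7]=7

Total inversions: 16

The array has 16 inversion(s): (0,1), (0,2), (0,4), (0,5), (0,6), (0,7), (2,4), (2,6), (2,7), (3,4), (3,5), (3,6), (3,7), (5,6), (5,7), (6,7). Each pair (i,j) satisfies i < j and arr[i] > arr[j].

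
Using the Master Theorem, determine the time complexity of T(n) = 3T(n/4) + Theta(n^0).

Master Theorem for T(n) = 3T(n/4) + O(n^0):

a = 3, b = 4, c = 0
log_b(a) = log_4(3) = 0.7925

Case 1: c = 0 < log_4(3) = 0.7925
T(n) = O(n^(log_4 3))

For T(n) = 3T(n/4) + O(n^0): log_4(3) = 0.7925. This is Case 1 of the Master Theorem (c < log_b(a), work dominated by leaves), giving O(n^(log_4 3)).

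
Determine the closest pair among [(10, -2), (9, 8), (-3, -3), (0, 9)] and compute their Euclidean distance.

Computing all pairwise distances among 4 points:

d((10, -2), (9, 8)) = 10.0499
d((10, -2), (-3, -3)) = 13.0384
d((10, -2), (0, 9)) = 14.8661
d((9, 8), (-3, -3)) = 16.2788
d((9, 8), (0, 9)) = 9.0554 <-- minimum
d((-3, -3), (0, 9)) = 12.3693

Closest pair: (9, 8) and (0, 9) with distance 9.0554

The closest pair is (9, 8) and (0, 9) with Euclidean distance 9.0554. For 4 points, brute-force pairwise comparison is shown above. For large n, the divide-and-conquer algorithm (sort by x, recurse on halves, check the dividing strip) achieves O(n log n).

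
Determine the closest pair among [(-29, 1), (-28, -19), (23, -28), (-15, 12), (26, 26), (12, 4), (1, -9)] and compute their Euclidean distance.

Computing all pairwise distances among 7 points:

d((-29, 1), (-28, -19)) = 20.025
d((-29, 1), (23, -28)) = 59.5399
d((-29, 1), (-15, 12)) = 17.8045
d((-29, 1), (26, 26)) = 60.4152
d((-29, 1), (12, 4)) = 41.1096
d((-29, 1), (1, -9)) = 31.6228
d((-28, -19), (23, -28)) = 51.788
d((-28, -19), (-15, 12)) = 33.6155
d((-28, -19), (26, 26)) = 70.2922
d((-28, -19), (12, 4)) = 46.1411
d((-28, -19), (1, -9)) = 30.6757
d((23, -28), (-15, 12)) = 55.1725
d((23, -28), (26, 26)) = 54.0833
d((23, -28), (12, 4)) = 33.8378
d((23, -28), (1, -9)) = 29.0689
d((-15, 12), (26, 26)) = 43.3244
d((-15, 12), (12, 4)) = 28.1603
d((-15, 12), (1, -9)) = 26.4008
d((26, 26), (12, 4)) = 26.0768
d((26, 26), (1, -9)) = 43.0116
d((12, 4), (1, -9)) = 17.0294 <-- minimum

Closest pair: (12, 4) and (1, -9) with distance 17.0294

The closest pair is (12, 4) and (1, -9) with Euclidean distance 17.0294. For 7 points, brute-force pairwise comparison is shown above. For large n, the divide-and-conquer algorithm (sort by x, recurse on halves, check the dividing strip) achieves O(n log n).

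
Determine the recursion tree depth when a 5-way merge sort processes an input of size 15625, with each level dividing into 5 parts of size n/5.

For divide and conquer with division factor 5:

Problem sizes at each level:
Level 0: 15625
Level 1: 3125
Level 2: 625
Level 3: 125
Level 4: 25
Level 5: 5
Level 6: 1

The root is level 0 and the size-1 base case is level 6 (the tree spans levels 0 through 6, i.e. 7 levels counting the root), so the depth is the number of divisions: log_5(15625) = 6

The recursion tree depth is log_5(15625) = 6. At each level, the problem size is divided by 5, so it takes 6 divisions to reduce to a base case of size 1. The algorithm makes 5 recursive calls at each level.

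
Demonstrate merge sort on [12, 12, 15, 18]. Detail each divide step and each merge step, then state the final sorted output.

Merge sort trace:

Split: [12, 12, 15, 18] -> [12, 12] and [15, 18]
  Split: [12, 12] -> [12] and [12]
  Merge: [12] + [12] -> [12, 12]
  Split: [15, 18] -> [15] and [18]
  Merge: [15] + [18] -> [15, 18]
Merge: [12, 12] + [15, 18] -> [12, 12, 15, 18]

Final sorted array: [12, 12, 15, 18]

The merge sort proceeds by recursively splitting the array and merging sorted halves.
After all merges, the sorted array is [12, 12, 15, 18].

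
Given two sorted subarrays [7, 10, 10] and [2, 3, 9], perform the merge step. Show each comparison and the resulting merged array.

Merging process:

Compare 7 vs 2: take 2 from right. Merged: [2]
Compare 7 vs 3: take 3 from right. Merged: [2, 3]
Compare 7 vs 9: take 7 from left. Merged: [2, 3, 7]
Compare 10 vs 9: take 9 from right. Merged: [2, 3, 7, 9]
Append remaining from left: [10, 10]. Merged: [2, 3, 7, 9, 10, 10]

Final merged array: [2, 3, 7, 9, 10, 10]
Total comparisons: 4

The merged array is [2, 3, 7, 9, 10, 10], requiring 4 comparisons. The merge step runs in O(n) time where n is the total number of elements.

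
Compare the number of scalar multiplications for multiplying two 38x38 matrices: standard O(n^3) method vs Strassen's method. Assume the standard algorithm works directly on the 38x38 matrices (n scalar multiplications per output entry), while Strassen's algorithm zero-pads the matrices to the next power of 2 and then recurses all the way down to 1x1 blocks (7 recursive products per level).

Matrix multiplication for 38x38 matrices:

Strassen's algorithm requires power-of-2 dimensions. Pad 38x38 to 64x64 (next power of 2).

Standard algorithm: 38^3 = 54872 multiplications
Strassen's algorithm: 7^(log2(64)) = 7^6 = 117649 multiplications
Difference: 54872 - 117649 = -62777 (Strassen uses MORE here due to padding overhead — for small or just-over-power-of-2 n, padding can outweigh the per-level savings)

Standard: 54872 multiplications (38^3). Strassen: 117649 multiplications (7^6, after padding to 64x64). Strassen reduces 8 recursive multiplications to 7 at each level.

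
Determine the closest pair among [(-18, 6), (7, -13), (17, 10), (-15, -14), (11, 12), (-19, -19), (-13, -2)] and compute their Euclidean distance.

Computing all pairwise distances among 7 points:

d((-18, 6), (7, -13)) = 31.4006
d((-18, 6), (17, 10)) = 35.2278
d((-18, 6), (-15, -14)) = 20.2237
d((-18, 6), (11, 12)) = 29.6142
d((-18, 6), (-19, -19)) = 25.02
d((-18, 6), (-13, -2)) = 9.434
d((7, -13), (17, 10)) = 25.0799
d((7, -13), (-15, -14)) = 22.0227
d((7, -13), (11, 12)) = 25.318
d((7, -13), (-19, -19)) = 26.6833
d((7, -13), (-13, -2)) = 22.8254
d((17, 10), (-15, -14)) = 40.0
d((17, 10), (11, 12)) = 6.3246 <-- minimum
d((17, 10), (-19, -19)) = 46.2277
d((17, 10), (-13, -2)) = 32.311
d((-15, -14), (11, 12)) = 36.7696
d((-15, -14), (-19, -19)) = 6.4031
d((-15, -14), (-13, -2)) = 12.1655
d((11, 12), (-19, -19)) = 43.1393
d((11, 12), (-13, -2)) = 27.7849
d((-19, -19), (-13, -2)) = 18.0278

Closest pair: (17, 10) and (11, 12) with distance 6.3246

The closest pair is (17, 10) and (11, 12) with Euclidean distance 6.3246. For 7 points, brute-force pairwise comparison is shown above. For large n, the divide-and-conquer algorithm (sort by x, recurse on halves, check the dividing strip) achieves O(n log n).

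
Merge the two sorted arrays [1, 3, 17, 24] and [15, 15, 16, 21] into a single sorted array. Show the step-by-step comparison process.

Merging process:

Compare 1 vs 15: take 1 from left. Merged: [1]
Compare 3 vs 15: take 3 from left. Merged: [1, 3]
Compare 17 vs 15: take 15 from right. Merged: [1, 3, 15]
Compare 17 vs 15: take 15 from right. Merged: [1, 3, 15, 15]
Compare 17 vs 16: take 16 from right. Merged: [1, 3, 15, 15, 16]
Compare 17 vs 21: take 17 from left. Merged: [1, 3, 15, 15, 16, 17]
Compare 24 vs 21: take 21 from right. Merged: [1, 3, 15, 15, 16, 17, 21]
Append remaining from left: [24]. Merged: [1, 3, 15, 15, 16, 17, 21, 24]

Final merged array: [1, 3, 15, 15, 16, 17, 21, 24]
Total comparisons: 7

The merged array is [1, 3, 15, 15, 16, 17, 21, 24], requiring 7 comparisons. The merge step runs in O(n) time where n is the total number of elements.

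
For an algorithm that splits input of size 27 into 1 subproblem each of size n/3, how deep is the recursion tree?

For divide and conquer with division factor 3:

Problem sizes at each level:
Level 0: 27
Level 1: 9
Level 2: 3
Level 3: 1

The root is level 0 and the size-1 base case is level 3 (the tree spans levels 0 through 3, i.e. 4 levels counting the root), so the depth is the number of divisions: log_3(27) = 3

The recursion tree depth is log_3(27) = 3. At each level, the problem size is divided by 3, so it takes 3 divisions to reduce to a base case of size 1. The algorithm makes 1 recursive call at each level.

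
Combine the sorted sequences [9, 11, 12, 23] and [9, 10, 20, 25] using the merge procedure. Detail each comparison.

Merging process:

Compare 9 vs 9: take 9 from left. Merged: [9]
Compare 11 vs 9: take 9 from right. Merged: [9, 9]
Compare 11 vs 10: take 10 from right. Merged: [9, 9, 10]
Compare 11 vs 20: take 11 from left. Merged: [9, 9, 10, 11]
Compare 12 vs 20: take 12 from left. Merged: [9, 9, 10, 11, 12]
Compare 23 vs 20: take 20 from right. Merged: [9, 9, 10, 11, 12, 20]
Compare 23 vs 25: take 23 from left. Merged: [9, 9, 10, 11, 12, 20, 23]
Append remaining from right: [25]. Merged: [9, 9, 10, 11, 12, 20, 23, 25]

Final merged array: [9, 9, 10, 11, 12, 20, 23, 25]
Total comparisons: 7

The merged array is [9, 9, 10, 11, 12, 20, 23, 25], requiring 7 comparisons. The merge step runs in O(n) time where n is the total number of elements.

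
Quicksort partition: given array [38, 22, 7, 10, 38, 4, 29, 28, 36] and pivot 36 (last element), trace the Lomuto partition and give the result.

Lomuto partition with pivot = 36:

Initial array: [38, 22, 7, 10, 38, 4, 29, 28, 36]

arr[0]=38 > 36: no swap
arr[1]=22 <= 36: swap with position 0, array becomes [22, 38, 7, 10, 38, 4, 29, 28, 36]
arr[2]=7 <= 36: swap with position 1, array becomes [22, 7, 38, 10, 38, 4, 29, 28, 36]
arr[3]=10 <= 36: swap with position 2, array becomes [22, 7, 10, 38, 38, 4, 29, 28, 36]
arr[4]=38 > 36: no swap
arr[5]=4 <= 36: swap with position 3, array becomes [22, 7, 10, 4, 38, 38, 29, 28, 36]
arr[6]=29 <= 36: swap with position 4, array becomes [22, 7, 10, 4, 29, 38, 38, 28, 36]
arr[7]=28 <= 36: swap with position 5, array becomes [22, 7, 10, 4, 29, 28, 38, 38, 36]

Place pivot at position 6: [22, 7, 10, 4, 29, 28, 36, 38, 38]
Pivot position: 6

After partitioning with pivot 36, the array becomes [22, 7, 10, 4, 29, 28, 36, 38, 38]. The pivot is placed at index 6. All elements to the left of the pivot are <= 36, and all elements to the right are > 36.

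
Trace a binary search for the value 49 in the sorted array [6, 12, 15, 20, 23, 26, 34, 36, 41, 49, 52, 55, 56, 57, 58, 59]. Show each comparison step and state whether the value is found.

Binary search for 49 in [6, 12, 15, 20, 23, 26, 34, 36, 41, 49, 52, 55, 56, 57, 58, 59]:

lo=0, hi=15, mid=7, arr[mid]=36 -> 36 < 49, search right half
lo=8, hi=15, mid=11, arr[mid]=55 -> 55 > 49, search left half
lo=8, hi=10, mid=9, arr[mid]=49 -> Found target at index 9!

Binary search finds 49 at index 9 after 3 comparisons. The search repeatedly halves the search space by comparing with the middle element.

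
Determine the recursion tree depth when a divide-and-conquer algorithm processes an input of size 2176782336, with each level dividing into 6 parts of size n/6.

For divide and conquer with division factor 6:

Problem sizes at each level:
Level 0: 2176782336
Level 1: 362797056
Level 2: 60466176
Level 3: 10077696
Level 4: 1679616
Level 5: 279936
Level 6: 46656
Level 7: 7776
Level 8: 1296
Level 9: 216
Level 10: 36
Level 11: 6
Level 12: 1

The root is level 0 and the size-1 base case is level 12 (the tree spans levels 0 through 12, i.e. 13 levels counting the root), so the depth is the number of divisions: log_6(2176782336) = 12

The recursion tree depth is log_6(2176782336) = 12. At each level, the problem size is divided by 6, so it takes 12 divisions to reduce to a base case of size 1. The algorithm makes 6 recursive calls at each level.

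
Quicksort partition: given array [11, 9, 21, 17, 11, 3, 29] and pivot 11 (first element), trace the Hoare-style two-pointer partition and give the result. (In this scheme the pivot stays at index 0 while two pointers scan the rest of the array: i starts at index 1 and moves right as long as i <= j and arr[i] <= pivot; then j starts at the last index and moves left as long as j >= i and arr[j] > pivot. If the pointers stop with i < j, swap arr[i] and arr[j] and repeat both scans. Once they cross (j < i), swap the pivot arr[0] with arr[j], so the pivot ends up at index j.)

Hoare-style two-pointer partition with pivot = 11:

Initial array: [11, 9, 21, 17, 11, 3, 29]

Pointers start at i = 1, j = 6.
i stops at index 2 (arr[2]=21 > 11), j stops at index 5 (arr[5]=3 <= 11): swap arr[2] and arr[5], array becomes [11, 9, 3, 17, 11, 21, 29]
i stops at index 3 (arr[3]=17 > 11), j stops at index 4 (arr[4]=11 <= 11): swap arr[3] and arr[4], array becomes [11, 9, 3, 11, 17, 21, 29]
i ends at 4, j ends at 3: the pointers have crossed (j < i), so scanning stops.

Swap pivot arr[0] with arr[3] to place pivot at position 3: [11, 9, 3, 11, 17, 21, 29]
Pivot position: 3

After partitioning with pivot 11, the array becomes [11, 9, 3, 11, 17, 21, 29]. The pivot is placed at index 3. All elements to the left of the pivot are <= 11, and all elements to the right are > 11.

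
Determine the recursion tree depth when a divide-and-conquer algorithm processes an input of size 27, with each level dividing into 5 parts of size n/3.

For divide and conquer with division factor 3:

Problem sizes at each level:
Level 0: 27
Level 1: 9
Level 2: 3
Level 3: 1

The root is level 0 and the size-1 base case is level 3 (the tree spans levels 0 through 3, i.e. 4 levels counting the root), so the depth is the number of divisions: log_3(27) = 3

The recursion tree depth is log_3(27) = 3. At each level, the problem size is divided by 3, so it takes 3 divisions to reduce to a base case of size 1. The algorithm makes 5 recursive calls at each level.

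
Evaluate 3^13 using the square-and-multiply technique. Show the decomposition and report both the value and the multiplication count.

Computing 3^13 by squaring (build up from 3^1; each line after the first costs one multiplication):

3^1 = 3
3^2 = (3^1)^2 = 3^2 = 9
3^3 = 3 * 3^2 = 3 * 9 = 27
3^6 = (3^3)^2 = 27^2 = 729
3^12 = (3^6)^2 = 729^2 = 531441
3^13 = 3 * 3^12 = 3 * 531441 = 1594323

Result: 1594323
Multiplications needed: 5 (5 lines after 3^1)

3^13 = 1594323. Using exponentiation by squaring, this requires 5 multiplications. The key idea: if the exponent is even, square the half-power; if odd, multiply by the base once.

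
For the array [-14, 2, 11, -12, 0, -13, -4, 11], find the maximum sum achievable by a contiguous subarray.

Using Kadane's algorithm on [-14, 2, 11, -12, 0, -13, -4, 11]:

Scanning through the array:
Position 1 (value 2): max_ending_here = 2, max_so_far = 2
Position 2 (value 11): max_ending_here = 13, max_so_far = 13
Position 3 (value -12): max_ending_here = 1, max_so_far = 13
Position 4 (value 0): max_ending_here = 1, max_so_far = 13
Position 5 (value -13): max_ending_here = -12, max_so_far = 13
Position 6 (value -4): max_ending_here = -4, max_so_far = 13
Position 7 (value 11): max_ending_here = 11, max_so_far = 13

Maximum subarray: [2, 11]
Maximum sum: 13

The maximum subarray is [2, 11] with sum 13. This subarray runs from index 1 to index 2.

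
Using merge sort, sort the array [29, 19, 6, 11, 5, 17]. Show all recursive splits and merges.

Merge sort trace:

Split: [29, 19, 6, 11, 5, 17] -> [29, 19, 6] and [11, 5, 17]
  Split: [29, 19, 6] -> [29] and [19, 6]
    Split: [19, 6] -> [19] and [6]
    Merge: [19] + [6] -> [6, 19]
  Merge: [29] + [6, 19] -> [6, 19, 29]
  Split: [11, 5, 17] -> [11] and [5, 17]
    Split: [5, 17] -> [5] and [17]
    Merge: [5] + [17] -> [5, 17]
  Merge: [11] + [5, 17] -> [5, 11, 17]
Merge: [6, 19, 29] + [5, 11, 17] -> [5, 6, 11, 17, 19, 29]

Final sorted array: [5, 6, 11, 17, 19, 29]

The merge sort proceeds by recursively splitting the array and merging sorted halves.
After all merges, the sorted array is [5, 6, 11, 17, 19, 29].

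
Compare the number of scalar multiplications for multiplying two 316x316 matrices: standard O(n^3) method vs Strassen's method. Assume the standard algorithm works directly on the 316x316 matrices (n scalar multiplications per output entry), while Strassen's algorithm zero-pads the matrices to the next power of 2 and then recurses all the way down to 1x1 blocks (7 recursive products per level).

Matrix multiplication for 316x316 matrices:

Strassen's algorithm requires power-of-2 dimensions. Pad 316x316 to 512x512 (next power of 2).

Standard algorithm: 316^3 = 31554496 multiplications
Strassen's algorithm: 7^(log2(512)) = 7^9 = 40353607 multiplications
Difference: 31554496 - 40353607 = -8799111 (Strassen uses MORE here due to padding overhead — for small or just-over-power-of-2 n, padding can outweigh the per-level savings)

Standard: 31554496 multiplications (316^3). Strassen: 40353607 multiplications (7^9, after padding to 512x512). Strassen reduces 8 recursive multiplications to 7 at each level.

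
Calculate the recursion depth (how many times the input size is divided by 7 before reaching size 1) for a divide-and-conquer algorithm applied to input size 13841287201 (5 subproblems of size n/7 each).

For divide and conquer with division factor 7:

Problem sizes at each level:
Level 0: 13841287201
Level 1: 1977326743
Level 2: 282475249
Level 3: 40353607
Level 4: 5764801
Level 5: 823543
Level 6: 117649
Level 7: 16807
Level 8: 2401
Level 9: 343
Level 10: 49
Level 11: 7
Level 12: 1

The root is level 0 and the size-1 base case is level 12 (the tree spans levels 0 through 12, i.e. 13 levels counting the root), so the depth is the number of divisions: log_7(13841287201) = 12

The recursion tree depth is log_7(13841287201) = 12. At each level, the problem size is divided by 7, so it takes 12 divisions to reduce to a base case of size 1. The algorithm makes 5 recursive calls at each level.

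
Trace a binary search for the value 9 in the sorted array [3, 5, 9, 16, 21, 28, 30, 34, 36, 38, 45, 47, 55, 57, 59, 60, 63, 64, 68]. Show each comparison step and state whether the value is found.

Binary search for 9 in [3, 5, 9, 16, 21, 28, 30, 34, 36, 38, 45, 47, 55, 57, 59, 60, 63, 64, 68]:

lo=0, hi=18, mid=9, arr[mid]=38 -> 38 > 9, search left half
lo=0, hi=8, mid=4, arr[mid]=21 -> 21 > 9, search left half
lo=0, hi=3, mid=1, arr[mid]=5 -> 5 < 9, search right half
lo=2, hi=3, mid=2, arr[mid]=9 -> Found target at index 2!

Binary search finds 9 at index 2 after 4 comparisons. The search repeatedly halves the search space by comparing with the middle element.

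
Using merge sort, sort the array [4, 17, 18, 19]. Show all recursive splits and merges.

Merge sort trace:

Split: [4, 17, 18, 19] -> [4, 17] and [18, 19]
  Split: [4, 17] -> [4] and [17]
  Merge: [4] + [17] -> [4, 17]
  Split: [18, 19] -> [18] and [19]
  Merge: [18] + [19] -> [18, 19]
Merge: [4, 17] + [18, 19] -> [4, 17, 18, 19]

Final sorted array: [4, 17, 18, 19]

The merge sort proceeds by recursively splitting the array and merging sorted halves.
After all merges, the sorted array is [4, 17, 18, 19].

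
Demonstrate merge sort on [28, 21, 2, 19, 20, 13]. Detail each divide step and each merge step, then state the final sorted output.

Merge sort trace:

Split: [28, 21, 2, 19, 20, 13] -> [28, 21, 2] and [19, 20, 13]
  Split: [28, 21, 2] -> [28] and [21, 2]
    Split: [21, 2] -> [21] and [2]
    Merge: [21] + [2] -> [2, 21]
  Merge: [28] + [2, 21] -> [2, 21, 28]
  Split: [19, 20, 13] -> [19] and [20, 13]
    Split: [20, 13] -> [20] and [13]
    Merge: [20] + [13] -> [13, 20]
  Merge: [19] + [13, 20] -> [13, 19, 20]
Merge: [2, 21, 28] + [13, 19, 20] -> [2, 13, 19, 20, 21, 28]

Final sorted array: [2, 13, 19, 20, 21, 28]

The merge sort proceeds by recursively splitting the array and merging sorted halves.
After all merges, the sorted array is [2, 13, 19, 20, 21, 28].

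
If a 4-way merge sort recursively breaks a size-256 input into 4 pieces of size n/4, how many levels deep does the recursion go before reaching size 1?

For divide and conquer with division factor 4:

Problem sizes at each level:
Level 0: 256
Level 1: 64
Level 2: 16
Level 3: 4
Level 4: 1

The root is level 0 and the size-1 base case is level 4 (the tree spans levels 0 through 4, i.e. 5 levels counting the root), so the depth is the number of divisions: log_4(256) = 4

The recursion tree depth is log_4(256) = 4. At each level, the problem size is divided by 4, so it takes 4 divisions to reduce to a base case of size 1. The algorithm makes 4 recursive calls at each level.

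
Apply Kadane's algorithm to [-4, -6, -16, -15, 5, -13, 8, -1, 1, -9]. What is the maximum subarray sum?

Using Kadane's algorithm on [-4, -6, -16, -15, 5, -13, 8, -1, 1, -9]:

Scanning through the array:
Position 1 (value -6): max_ending_here = -6, max_so_far = -4
Position 2 (value -16): max_ending_here = -16, max_so_far = -4
Position 3 (value -15): max_ending_here = -15, max_so_far = -4
Position 4 (value 5): max_ending_here = 5, max_so_far = 5
Position 5 (value -13): max_ending_here = -8, max_so_far = 5
Position 6 (value 8): max_ending_here = 8, max_so_far = 8
Position 7 (value -1): max_ending_here = 7, max_so_far = 8
Position 8 (value 1): max_ending_here = 8, max_so_far = 8
Position 9 (value -9): max_ending_here = -1, max_so_far = 8

Maximum subarray: [8]
Maximum sum: 8

The maximum subarray is [8] with sum 8. This subarray runs from index 6 to index 6.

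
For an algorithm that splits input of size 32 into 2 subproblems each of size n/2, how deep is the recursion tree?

For divide and conquer with division factor 2:

Problem sizes at each level:
Level 0: 32
Level 1: 16
Level 2: 8
Level 3: 4
Level 4: 2
Level 5: 1

The root is level 0 and the size-1 base case is level 5 (the tree spans levels 0 through 5, i.e. 6 levels counting the root), so the depth is the number of divisions: log_2(32) = 5

The recursion tree depth is log_2(32) = 5. At each level, the problem size is divided by 2, so it takes 5 divisions to reduce to a base case of size 1. The algorithm makes 2 recursive calls at each level.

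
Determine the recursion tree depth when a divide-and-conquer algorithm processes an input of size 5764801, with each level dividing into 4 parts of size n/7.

For divide and conquer with division factor 7:

Problem sizes at each level:
Level 0: 5764801
Level 1: 823543
Level 2: 117649
Level 3: 16807
Level 4: 2401
Level 5: 343
Level 6: 49
Level 7: 7
Level 8: 1

The root is level 0 and the size-1 base case is level 8 (the tree spans levels 0 through 8, i.e. 9 levels counting the root), so the depth is the number of divisions: log_7(5764801) = 8

The recursion tree depth is log_7(5764801) = 8. At each level, the problem size is divided by 7, so it takes 8 divisions to reduce to a base case of size 1. The algorithm makes 4 recursive calls at each level.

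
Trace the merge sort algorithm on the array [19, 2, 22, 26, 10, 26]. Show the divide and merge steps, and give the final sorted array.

Merge sort trace:

Split: [19, 2, 22, 26, 10, 26] -> [19, 2, 22] and [26, 10, 26]
  Split: [19, 2, 22] -> [19] and [2, 22]
    Split: [2, 22] -> [2] and [22]
    Merge: [2] + [22] -> [2, 22]
  Merge: [19] + [2, 22] -> [2, 19, 22]
  Split: [26, 10, 26] -> [26] and [10, 26]
    Split: [10, 26] -> [10] and [26]
    Merge: [10] + [26] -> [10, 26]
  Merge: [26] + [10, 26] -> [10, 26, 26]
Merge: [2, 19, 22] + [10, 26, 26] -> [2, 10, 19, 22, 26, 26]

Final sorted array: [2, 10, 19, 22, 26, 26]

The merge sort proceeds by recursively splitting the array and merging sorted halves.
After all merges, the sorted array is [2, 10, 19, 22, 26, 26].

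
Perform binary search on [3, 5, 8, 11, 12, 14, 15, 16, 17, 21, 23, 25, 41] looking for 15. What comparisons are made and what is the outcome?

Binary search for 15 in [3, 5, 8, 11, 12, 14, 15, 16, 17, 21, 23, 25, 41]:

lo=0, hi=12, mid=6, arr[mid]=15 -> Found target at index 6!

Binary search finds 15 at index 6 after 1 comparisons. The search repeatedly halves the search space by comparing with the middle element.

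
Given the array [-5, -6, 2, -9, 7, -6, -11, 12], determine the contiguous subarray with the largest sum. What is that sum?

Using Kadane's algorithm on [-5, -6, 2, -9, 7, -6, -11, 12]:

Scanning through the array:
Position 1 (value -6): max_ending_here = -6, max_so_far = -5
Position 2 (value 2): max_ending_here = 2, max_so_far = 2
Position 3 (value -9): max_ending_here = -7, max_so_far = 2
Position 4 (value 7): max_ending_here = 7, max_so_far = 7
Position 5 (value -6): max_ending_here = 1, max_so_far = 7
Position 6 (value -11): max_ending_here = -10, max_so_far = 7
Position 7 (value 12): max_ending_here = 12, max_so_far = 12

Maximum subarray: [12]
Maximum sum: 12

The maximum subarray is [12] with sum 12. This subarray runs from index 7 to index 7.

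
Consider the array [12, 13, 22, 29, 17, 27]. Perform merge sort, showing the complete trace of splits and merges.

Merge sort trace:

Split: [12, 13, 22, 29, 17, 27] -> [12, 13, 22] and [29, 17, 27]
  Split: [12, 13, 22] -> [12] and [13, 22]
    Split: [13, 22] -> [13] and [22]
    Merge: [13] + [22] -> [13, 22]
  Merge: [12] + [13, 22] -> [12, 13, 22]
  Split: [29, 17, 27] -> [29] and [17, 27]
    Split: [17, 27] -> [17] and [27]
    Merge: [17] + [27] -> [17, 27]
  Merge: [29] + [17, 27] -> [17, 27, 29]
Merge: [12, 13, 22] + [17, 27, 29] -> [12, 13, 17, 22, 27, 29]

Final sorted array: [12, 13, 17, 22, 27, 29]

The merge sort proceeds by recursively splitting the array and merging sorted halves.
After all merges, the sorted array is [12, 13, 17, 22, 27, 29].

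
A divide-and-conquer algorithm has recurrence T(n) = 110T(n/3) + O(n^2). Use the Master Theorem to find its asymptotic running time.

Master Theorem for T(n) = 110T(n/3) + O(n^2):

a = 110, b = 3, c = 2
log_b(a) = log_3(110) = 4.2786

Case 1: c = 2 < log_3(110) = 4.2786
T(n) = O(n^(log_3 110))

For T(n) = 110T(n/3) + O(n^2): log_3(110) = 4.2786. This is Case 1 of the Master Theorem (c < log_b(a), work dominated by leaves), giving O(n^(log_3 110)).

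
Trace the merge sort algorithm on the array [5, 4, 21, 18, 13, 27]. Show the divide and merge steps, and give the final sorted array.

Merge sort trace:

Split: [5, 4, 21, 18, 13, 27] -> [5, 4, 21] and [18, 13, 27]
  Split: [5, 4, 21] -> [5] and [4, 21]
    Split: [4, 21] -> [4] and [21]
    Merge: [4] + [21] -> [4, 21]
  Merge: [5] + [4, 21] -> [4, 5, 21]
  Split: [18, 13, 27] -> [18] and [13, 27]
    Split: [13, 27] -> [13] and [27]
    Merge: [13] + [27] -> [13, 27]
  Merge: [18] + [13, 27] -> [13, 18, 27]
Merge: [4, 5, 21] + [13, 18, 27] -> [4, 5, 13, 18, 21, 27]

Final sorted array: [4, 5, 13, 18, 21, 27]

The merge sort proceeds by recursively splitting the array and merging sorted halves.
After all merges, the sorted array is [4, 5, 13, 18, 21, 27].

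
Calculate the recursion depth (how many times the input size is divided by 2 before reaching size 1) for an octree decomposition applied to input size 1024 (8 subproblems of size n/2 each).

For divide and conquer with division factor 2:

Problem sizes at each level:
Level 0: 1024
Level 1: 512
Level 2: 256
Level 3: 128
Level 4: 64
Level 5: 32
Level 6: 16
Level 7: 8
Level 8: 4
Level 9: 2
Level 10: 1

The root is level 0 and the size-1 base case is level 10 (the tree spans levels 0 through 10, i.e. 11 levels counting the root), so the depth is the number of divisions: log_2(1024) = 10

The recursion tree depth is log_2(1024) = 10. At each level, the problem size is divided by 2, so it takes 10 divisions to reduce to a base case of size 1. The algorithm makes 8 recursive calls at each level.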